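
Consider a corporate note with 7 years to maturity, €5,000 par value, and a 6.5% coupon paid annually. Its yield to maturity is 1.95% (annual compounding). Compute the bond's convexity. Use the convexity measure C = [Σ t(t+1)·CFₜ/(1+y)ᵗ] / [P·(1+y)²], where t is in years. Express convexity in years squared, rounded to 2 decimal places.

With y = 0.0195:
  t   CF        PV=CF/(1+0.0195)^t    t·PV        t(t+1)·PV
  1       325.00       318.7837       318.7837         637.5674
  2       325.00       312.6863       625.3727       1,876.1180
  3       325.00       306.7056       920.1167       3,680.4669
  4       325.00       300.8392     1,203.3568       6,016.7842
  5       325.00       295.0851     1,475.4253       8,852.5516
  6       325.00       289.4410     1,736.6457      12,156.5200
  7     5,325.00     4,651.6711    32,561.6978     260,493.5824
  Σ                  6,475.2120    38,841.3987     293,713.5905
P = 6,475.2120.
Convexity = Σ t(t+1)·PV / [P·(1+y)²] = 293,713.5905 / (6,475.2120 × 1.039380) = 43.64109.

43.64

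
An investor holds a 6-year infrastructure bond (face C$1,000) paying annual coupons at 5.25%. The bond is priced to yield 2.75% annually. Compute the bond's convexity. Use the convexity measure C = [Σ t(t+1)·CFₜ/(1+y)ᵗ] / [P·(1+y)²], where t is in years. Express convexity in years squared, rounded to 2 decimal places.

34.05

With y = 0.0275:
  t   CF        PV=CF/(1+0.0275)^t    t·PV        t(t+1)·PV
  1        52.50        51.0949        51.0949         102.1898
  2        52.50        49.7274        99.4548         298.3643
  3        52.50        48.3965       145.1895         580.7578
  4        52.50        47.1012       188.4048         942.0240
  5        52.50        45.8406       229.2029       1,375.2175
  6     1,052.50       894.3986     5,366.3917      37,564.7421
  Σ                  1,136.5592     6,079.7386      40,863.2956
P = 1,136.5592.
Convexity = Σ t(t+1)·PV / [P·(1+y)²] = 40,863.2956 / (1,136.5592 × 1.055756) = 34.05475.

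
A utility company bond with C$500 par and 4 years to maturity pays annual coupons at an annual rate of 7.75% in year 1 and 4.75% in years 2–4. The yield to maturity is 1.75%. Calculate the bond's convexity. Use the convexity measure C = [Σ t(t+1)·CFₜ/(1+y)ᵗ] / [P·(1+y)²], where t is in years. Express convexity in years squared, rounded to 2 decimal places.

With y = 0.0175:
  t   CF        PV=CF/(1+0.0175)^t    t·PV        t(t+1)·PV
  1        38.75        38.0835        38.0835          76.1671
  2        23.75        22.9401        45.8801         137.6404
  3        23.75        22.5455        67.6366         270.5463
  4       523.75       488.6370     1,954.5481       9,772.7403
  Σ                    572.2062     2,106.1483      10,257.0942
P = 572.2062.
Convexity = Σ t(t+1)·PV / [P·(1+y)²] = 10,257.0942 / (572.2062 × 1.035306) = 17.31422.

17.31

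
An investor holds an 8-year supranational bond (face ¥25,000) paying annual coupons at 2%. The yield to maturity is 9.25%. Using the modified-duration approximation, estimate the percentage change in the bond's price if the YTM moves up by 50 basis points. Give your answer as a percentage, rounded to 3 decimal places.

-3.331%

Periodic yield y = 0.0925. Modified duration first:
  t   CF        PV=CF/(1+0.0925)^t    t·PV
  1       500.00       457.6659       457.6659
  2       500.00       418.9162       837.8323
  3       500.00       383.4473     1,150.3419
  4       500.00       350.9815     1,403.9260
  5       500.00       321.2645     1,606.3226
  6       500.00       294.0636     1,764.3818
  7       500.00       269.1658     1,884.1606
  8    25,500.00    12,565.1771   100,521.4171
  Σ                 15,060.6820   109,626.0482
P = 15,060.6820; D_Mac = 7.27896 yrs; D_mod = 7.27896/(1+0.0925) = 6.66266 yrs.
ΔP/P ≈ -D_mod · Δy = -6.66266 × (+0.005) = -0.033313 = -3.3313%.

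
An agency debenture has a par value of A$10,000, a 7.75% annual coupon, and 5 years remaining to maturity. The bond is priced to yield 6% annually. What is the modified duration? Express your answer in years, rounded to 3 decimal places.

Periodic yield y = 0.06. First find Macaulay duration:
  t   CF        PV=CF/(1+0.06)^t    t·PV
  1       775.00       731.1321       731.1321
  2       775.00       689.7472     1,379.4945
  3       775.00       650.7049     1,952.1148
  4       775.00       613.8726     2,455.4904
  5    10,775.00     8,051.7068    40,258.5341
  Σ                 10,737.1637    46,776.7658
P = 10,737.1637; Macaulay duration = 46,776.7658 / 10,737.1637 = 4.35653 years.
Modified duration = D_Mac / (1 + y) = 4.35653 / 1.06 = 4.10993 years.

4.110 years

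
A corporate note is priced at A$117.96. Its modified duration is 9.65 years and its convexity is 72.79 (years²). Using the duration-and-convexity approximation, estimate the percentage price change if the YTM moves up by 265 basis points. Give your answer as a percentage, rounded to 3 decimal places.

-23.017%

Duration effect: -D_mod·Δy = -9.65 × (+0.0265) = -0.255725
Convexity effect: ½·C·(Δy)² = 0.5 × 72.79 × (0.0265)² = +0.02555838875
ΔP/P ≈ -0.255725 + 0.02555838875 = -0.23016661125
= -23.016661125%.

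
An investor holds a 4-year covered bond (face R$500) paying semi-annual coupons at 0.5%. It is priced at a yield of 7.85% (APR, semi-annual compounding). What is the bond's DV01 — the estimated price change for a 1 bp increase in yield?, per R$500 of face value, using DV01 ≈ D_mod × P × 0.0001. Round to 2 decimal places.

R$0.14

Periodic yield y = 0.03925.
  t   CF        PV=CF/(1+0.03925)^t    t·PV
  1         1.25         1.2028         1.2028
  2         1.25         1.1574         2.3147
  3         1.25         1.1137         3.3410
  4         1.25         1.0716         4.2864
  5         1.25         1.0311         5.1556
  6         1.25         0.9922         5.9531
  7         1.25         0.9547         6.6829
  8       501.25       368.3784     2,947.0269
  Σ                    375.9018     2,975.9634
P = 375.9018; D_Mac = 7.91686 half-year periods = 3.95843 yrs; D_mod = 3.80893 yrs.
DV01 ≈ 3.80893 × 375.9018 × 0.0001 = 0.143178.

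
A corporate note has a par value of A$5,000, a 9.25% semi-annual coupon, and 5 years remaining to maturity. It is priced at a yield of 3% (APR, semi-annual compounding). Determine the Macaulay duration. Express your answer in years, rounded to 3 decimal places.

Periodic yield y = 0.015. Discount each cash flow and weight by its period:
  t   CF        PV=CF/(1+0.015)^t    t·PV
  1       231.25       227.8325       227.8325
  2       231.25       224.4655       448.9311
  3       231.25       221.1483       663.4449
  4       231.25       217.8801       871.5204
  5       231.25       214.6602     1,073.3010
  6       231.25       211.4879     1,268.9273
  7       231.25       208.3624     1,458.5371
  8       231.25       205.2832     1,642.2656
  9       231.25       202.2495     1,820.2451
  10    5,231.25     4,507.5967    45,075.9671
  Σ                  6,440.9663    54,550.9720
Price P = Σ PV = 6,440.9663.
Macaulay duration = Σ(t·PV) / P = 54,550.9720 / 6,440.9663 = 8.46938 half-year periods.
In years: 8.46938 / 2 = 4.23469 years.

4.235 years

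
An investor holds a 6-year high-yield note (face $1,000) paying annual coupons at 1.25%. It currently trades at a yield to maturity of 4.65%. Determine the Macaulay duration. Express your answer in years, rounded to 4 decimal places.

Periodic yield y = 0.0465. Discount each cash flow and weight by its year:
  t   CF        PV=CF/(1+0.0465)^t    t·PV
  1        12.50        11.9446        11.9446
  2        12.50        11.4138        22.8277
  3        12.50        10.9067        32.7200
  4        12.50        10.4220        41.6882
  5        12.50         9.9590        49.7948
  6     1,012.50       770.8318     4,624.9909
  Σ                    825.4779     4,783.9662
Price P = Σ PV = 825.4779.
Macaulay duration = Σ(t·PV) / P = 4,783.9662 / 825.4779 = 5.79539 years.

5.7954 years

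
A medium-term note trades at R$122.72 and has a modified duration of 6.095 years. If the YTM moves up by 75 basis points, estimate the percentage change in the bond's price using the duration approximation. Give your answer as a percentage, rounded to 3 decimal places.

-4.571%

Duration approximation: ΔP/P ≈ -D_mod · Δy = -6.095 × (+0.0075) = -0.0457125.
As a percentage: -4.57125%.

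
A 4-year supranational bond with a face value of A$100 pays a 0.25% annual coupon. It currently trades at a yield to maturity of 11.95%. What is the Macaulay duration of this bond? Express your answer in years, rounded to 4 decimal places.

Periodic yield y = 0.1195. Discount each cash flow and weight by its year:
  t   CF        PV=CF/(1+0.1195)^t    t·PV
  1         0.25         0.2233         0.2233
  2         0.25         0.1995         0.3990
  3         0.25         0.1782         0.5346
  4       100.25        63.8246       255.2983
  Σ                     64.4256       256.4552
Price P = Σ PV = 64.4256.
Macaulay duration = Σ(t·PV) / P = 256.4552 / 64.4256 = 3.98064 years.

3.9806 years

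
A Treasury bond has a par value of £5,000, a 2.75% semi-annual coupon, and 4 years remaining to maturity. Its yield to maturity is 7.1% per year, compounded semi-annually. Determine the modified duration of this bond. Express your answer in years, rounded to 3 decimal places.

3.666 years

Periodic yield y = 0.0355. First find Macaulay duration:
  t   CF        PV=CF/(1+0.0355)^t    t·PV
  1        68.75        66.3930        66.3930
  2        68.75        64.1169       128.2338
  3        68.75        61.9188       185.7563
  4        68.75        59.7960       239.1841
  5        68.75        57.7460       288.7302
  6        68.75        55.7663       334.5980
  7        68.75        53.8545       376.9815
  8     5,068.75     3,834.4232    30,675.3857
  Σ                  4,254.0148    32,295.2627
P = 4,254.0148; Macaulay duration = 32,295.2627 / 4,254.0148 = 7.59171 half-year periods = 3.79586 years.
Modified duration = D_Mac / (1 + y) = 3.79586 / 1.0355 = 3.66572 years.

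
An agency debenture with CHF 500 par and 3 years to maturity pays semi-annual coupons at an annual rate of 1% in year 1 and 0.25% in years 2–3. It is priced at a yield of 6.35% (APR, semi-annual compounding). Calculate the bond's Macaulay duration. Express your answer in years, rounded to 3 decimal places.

Periodic yield y = 0.03175. Discount each cash flow and weight by its period:
  t   CF        PV=CF/(1+0.03175)^t    t·PV
  1        2.500         2.4231         2.4231
  2        2.500         2.3485         4.6970
  3        0.625         0.5691         1.7072
  4        0.625         0.5515         2.2062
  5        0.625         0.5346         2.6729
  6      500.625       415.0168     2,490.1007
  Σ                    421.4435     2,503.8070
Price P = Σ PV = 421.4435.
Macaulay duration = Σ(t·PV) / P = 2,503.8070 / 421.4435 = 5.94103 half-year periods.
In years: 5.94103 / 2 = 2.97051 years.

2.971 years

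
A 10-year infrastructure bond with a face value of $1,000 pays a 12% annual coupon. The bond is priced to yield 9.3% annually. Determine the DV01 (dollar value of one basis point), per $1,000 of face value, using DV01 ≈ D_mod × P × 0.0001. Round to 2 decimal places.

Periodic yield y = 0.093.
  t   CF        PV=CF/(1+0.093)^t    t·PV
  1       120.00       109.7896       109.7896
  2       120.00       100.4479       200.8958
  3       120.00        91.9011       275.7033
  4       120.00        84.0815       336.3261
  5       120.00        76.9273       384.6365
  6       120.00        70.3818       422.2907
  7       120.00        64.3932       450.7525
  8       120.00        58.9142       471.3136
  9       120.00        53.9014       485.1123
  10    1,120.00       460.2740     4,602.7396
  Σ                  1,171.0119     7,739.5600
P = 1,171.0119; D_Mac = 6.60929 yrs; D_mod = 6.04693 yrs.
DV01 ≈ 6.04693 × 1,171.0119 × 0.0001 = 0.708102.

$0.71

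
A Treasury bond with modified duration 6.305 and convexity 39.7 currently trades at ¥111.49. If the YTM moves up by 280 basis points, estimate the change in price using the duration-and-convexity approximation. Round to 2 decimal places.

Duration effect: -D_mod·Δy = -6.305 × (+0.028) = -0.176540
Convexity effect: ½·C·(Δy)² = 0.5 × 39.7 × (0.028)² = +0.0155624
ΔP/P ≈ -0.176540 + 0.0155624 = -0.1609776
ΔP ≈ 111.49 × (-0.1609776) = -17.947392624.

-¥17.95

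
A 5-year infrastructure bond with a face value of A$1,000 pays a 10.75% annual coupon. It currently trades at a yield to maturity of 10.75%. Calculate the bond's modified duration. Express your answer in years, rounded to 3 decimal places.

3.719 years

Periodic yield y = 0.1075. First find Macaulay duration:
  t   CF        PV=CF/(1+0.1075)^t    t·PV
  1       107.50        97.0655        97.0655
  2       107.50        87.6438       175.2875
  3       107.50        79.1366       237.4097
  4       107.50        71.4551       285.8206
  5     1,107.50       664.6991     3,323.4953
  Σ                  1,000.0000     4,119.0786
P = 1,000.0000; Macaulay duration = 4,119.0786 / 1,000.0000 = 4.11908 years.
Modified duration = D_Mac / (1 + y) = 4.11908 / 1.1075 = 3.71926 years.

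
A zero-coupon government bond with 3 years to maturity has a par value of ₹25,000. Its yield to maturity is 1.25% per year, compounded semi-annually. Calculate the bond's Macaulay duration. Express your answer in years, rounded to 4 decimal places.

A zero-coupon bond has a single cash flow at maturity, so its Macaulay duration equals its maturity: 3 years.
(Equivalently: 6 semi-annual periods ÷ 2 = 3 years.)

3.0000 years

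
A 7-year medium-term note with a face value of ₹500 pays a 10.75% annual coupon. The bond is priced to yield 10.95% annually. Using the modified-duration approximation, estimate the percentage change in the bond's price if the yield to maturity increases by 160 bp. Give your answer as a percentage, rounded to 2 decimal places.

-7.57%

Periodic yield y = 0.1095. Modified duration first:
  t   CF        PV=CF/(1+0.1095)^t    t·PV
  1        53.75        48.4452        48.4452
  2        53.75        43.6640        87.3281
  3        53.75        39.3547       118.0641
  4        53.75        35.4707       141.8826
  5        53.75        31.9699       159.8497
  6        53.75        28.8147       172.8884
  7       553.75       267.5609     1,872.9261
  Σ                    495.2802     2,601.3842
P = 495.2802; D_Mac = 5.25235 yrs; D_mod = 5.25235/(1+0.1095) = 4.73398 yrs.
ΔP/P ≈ -D_mod · Δy = -4.73398 × (+0.016) = -0.075744 = -7.5744%.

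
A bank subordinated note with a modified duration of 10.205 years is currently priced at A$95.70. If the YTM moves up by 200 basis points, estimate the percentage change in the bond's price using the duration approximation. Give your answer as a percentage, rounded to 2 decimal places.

Duration approximation: ΔP/P ≈ -D_mod · Δy = -10.205 × (+0.02) = -0.204100.
As a percentage: -20.4100%.

-20.41%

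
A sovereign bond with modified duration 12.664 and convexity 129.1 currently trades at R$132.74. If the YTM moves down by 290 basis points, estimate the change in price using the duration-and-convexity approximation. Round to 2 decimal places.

Duration effect: -D_mod·Δy = -12.664 × (-0.029) = +0.367256
Convexity effect: ½·C·(Δy)² = 0.5 × 129.1 × (-0.029)² = +0.05428655
ΔP/P ≈ +0.367256 + 0.05428655 = +0.42154255
ΔP ≈ 132.74 × (+0.42154255) = +55.955558087.

+R$55.96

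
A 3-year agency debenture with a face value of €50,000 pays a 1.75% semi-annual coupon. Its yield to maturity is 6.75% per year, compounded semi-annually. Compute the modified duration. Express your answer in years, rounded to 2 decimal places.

2.83 years

Periodic yield y = 0.03375. First find Macaulay duration:
  t   CF        PV=CF/(1+0.03375)^t    t·PV
  1       437.50       423.2164       423.2164
  2       437.50       409.3992       818.7984
  3       437.50       396.0331     1,188.0993
  4       437.50       383.1034     1,532.4135
  5       437.50       370.5958     1,852.9788
  6    50,437.50    41,329.5253   247,977.1516
  Σ                 43,311.8732   253,792.6580
P = 43,311.8732; Macaulay duration = 253,792.6580 / 43,311.8732 = 5.85966 half-year periods = 2.92983 years.
Modified duration = D_Mac / (1 + y) = 2.92983 / 1.03375 = 2.83417 years.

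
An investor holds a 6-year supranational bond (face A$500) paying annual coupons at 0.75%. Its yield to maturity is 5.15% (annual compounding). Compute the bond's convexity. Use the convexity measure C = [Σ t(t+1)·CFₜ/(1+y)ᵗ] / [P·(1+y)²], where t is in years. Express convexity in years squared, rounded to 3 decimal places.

With y = 0.0515:
  t   CF        PV=CF/(1+0.0515)^t    t·PV        t(t+1)·PV
  1         3.75         3.5663         3.5663           7.1327
  2         3.75         3.3917         6.7833          20.3500
  3         3.75         3.2255         9.6766          38.7066
  4         3.75         3.0676        12.2703          61.3514
  5         3.75         2.9173        14.5866          87.5198
  6       503.75       372.7000     2,236.2000      15,653.4002
  Σ                    388.8684     2,283.0832      15,868.4605
P = 388.8684.
Convexity = Σ t(t+1)·PV / [P·(1+y)²] = 15,868.4605 / (388.8684 × 1.105652) = 36.90741.

36.907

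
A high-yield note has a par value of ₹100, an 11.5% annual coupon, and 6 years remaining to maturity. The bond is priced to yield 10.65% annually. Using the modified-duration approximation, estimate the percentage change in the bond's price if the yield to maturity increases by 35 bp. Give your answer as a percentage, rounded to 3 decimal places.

-1.479%

Periodic yield y = 0.1065. Modified duration first:
  t   CF        PV=CF/(1+0.1065)^t    t·PV
  1        11.50        10.3931        10.3931
  2        11.50         9.3928        18.7856
  3        11.50         8.4887        25.4662
  4        11.50         7.6717        30.6868
  5        11.50         6.9333        34.6666
  6       111.50        60.7528       364.5168
  Σ                    103.6325       484.5152
P = 103.6325; D_Mac = 4.67532 yrs; D_mod = 4.67532/(1+0.1065) = 4.22532 yrs.
ΔP/P ≈ -D_mod · Δy = -4.22532 × (+0.0035) = -0.014789 = -1.4789%.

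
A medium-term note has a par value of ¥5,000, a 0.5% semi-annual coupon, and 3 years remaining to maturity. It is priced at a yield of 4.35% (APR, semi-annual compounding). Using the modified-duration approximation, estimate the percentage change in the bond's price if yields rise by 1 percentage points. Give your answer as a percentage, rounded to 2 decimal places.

-2.92%

Periodic yield y = 0.02175. Modified duration first:
  t   CF        PV=CF/(1+0.02175)^t    t·PV
  1        12.50        12.2339        12.2339
  2        12.50        11.9735        23.9470
  3        12.50        11.7186        35.1558
  4        12.50        11.4692        45.8766
  5        12.50        11.2250        56.1251
  6     5,012.50     4,405.4118    26,432.4706
  Σ                  4,464.0319    26,605.8090
P = 4,464.0319; D_Mac = 5.96004 half-year periods = 2.98002 yrs; D_mod = 2.98002/(1+0.02175) = 2.91658 yrs.
ΔP/P ≈ -D_mod · Δy = -2.91658 × (+0.01) = -0.029166 = -2.9166%.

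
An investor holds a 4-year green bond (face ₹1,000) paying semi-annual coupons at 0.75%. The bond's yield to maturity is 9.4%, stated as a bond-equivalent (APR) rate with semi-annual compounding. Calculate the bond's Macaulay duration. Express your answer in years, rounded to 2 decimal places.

3.94 years

Periodic yield y = 0.047. Discount each cash flow and weight by its period:
  t   CF        PV=CF/(1+0.047)^t    t·PV
  1         3.75         3.5817         3.5817
  2         3.75         3.4209         6.8418
  3         3.75         3.2673         9.8019
  4         3.75         3.1206        12.4826
  5         3.75         2.9806        14.9028
  6         3.75         2.8468        17.0806
  7         3.75         2.7190        19.0328
  8     1,003.75       695.1077     5,560.8617
  Σ                    717.0445     5,644.5858
Price P = Σ PV = 717.0445.
Macaulay duration = Σ(t·PV) / P = 5,644.5858 / 717.0445 = 7.87202 half-year periods.
In years: 7.87202 / 2 = 3.93601 years.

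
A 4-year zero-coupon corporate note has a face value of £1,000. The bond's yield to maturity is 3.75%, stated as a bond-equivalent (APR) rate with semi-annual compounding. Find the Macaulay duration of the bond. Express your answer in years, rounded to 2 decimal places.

4.00 years

A zero-coupon bond has a single cash flow at maturity, so its Macaulay duration equals its maturity: 4 years.
(Equivalently: 8 semi-annual periods ÷ 2 = 4 years.)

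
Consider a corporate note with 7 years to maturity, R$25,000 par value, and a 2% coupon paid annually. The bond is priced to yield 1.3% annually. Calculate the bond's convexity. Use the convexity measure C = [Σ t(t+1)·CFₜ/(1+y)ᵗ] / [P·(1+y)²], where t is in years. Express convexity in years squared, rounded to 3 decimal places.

50.552

With y = 0.013:
  t   CF        PV=CF/(1+0.013)^t    t·PV        t(t+1)·PV
  1       500.00       493.5834       493.5834         987.1668
  2       500.00       487.2492       974.4984       2,923.4951
  3       500.00       480.9962     1,442.9887       5,771.9547
  4       500.00       474.8235     1,899.2941       9,496.4704
  5       500.00       468.7300     2,343.6501      14,061.9009
  6       500.00       462.7147     2,776.2884      19,434.0190
  7    25,500.00    23,295.6087   163,069.2609   1,304,554.0876
  Σ                 26,163.7058   172,999.5640   1,357,229.0944
P = 26,163.7058.
Convexity = Σ t(t+1)·PV / [P·(1+y)²] = 1,357,229.0944 / (26,163.7058 × 1.026169) = 50.55161.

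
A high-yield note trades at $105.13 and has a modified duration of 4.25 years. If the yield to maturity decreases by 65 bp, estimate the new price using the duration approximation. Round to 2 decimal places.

$108.03

Duration approximation: ΔP/P ≈ -D_mod · Δy = -4.25 × (-0.0065) = +0.027625.
New price ≈ 105.13 × (1 + 0.027625) = 108.03421625.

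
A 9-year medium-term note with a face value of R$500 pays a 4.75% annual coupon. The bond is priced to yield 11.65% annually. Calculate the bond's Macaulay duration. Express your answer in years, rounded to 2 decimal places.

7.07 years

Periodic yield y = 0.1165. Discount each cash flow and weight by its year:
  t   CF        PV=CF/(1+0.1165)^t    t·PV
  1        23.75        21.2718        21.2718
  2        23.75        19.0522        38.1045
  3        23.75        17.0643        51.1928
  4        23.75        15.2837        61.1348
  5        23.75        13.6889        68.4447
  6        23.75        12.2606        73.5635
  7        23.75        10.9813        76.8689
  8        23.75         9.8354        78.6835
  9       523.75       194.2654     1,748.3887
  Σ                    313.7037     2,217.6533
Price P = Σ PV = 313.7037.
Macaulay duration = Σ(t·PV) / P = 2,217.6533 / 313.7037 = 7.06926 years.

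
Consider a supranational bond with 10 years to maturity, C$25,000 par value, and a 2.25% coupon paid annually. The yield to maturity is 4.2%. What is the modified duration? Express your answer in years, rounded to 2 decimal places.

8.60 years

Periodic yield y = 0.042. First find Macaulay duration:
  t   CF        PV=CF/(1+0.042)^t    t·PV
  1       562.50       539.8273       539.8273
  2       562.50       518.0684     1,036.1368
  3       562.50       497.1865     1,491.5596
  4       562.50       477.1464     1,908.5856
  5       562.50       457.9140     2,289.5701
  6       562.50       439.4568     2,636.7409
  7       562.50       421.7436     2,952.2052
  8       562.50       404.7443     3,237.9547
  9       562.50       388.4303     3,495.8723
  10   25,562.50    16,940.4965   169,404.9654
  Σ                 21,085.0141   188,993.4178
P = 21,085.0141; Macaulay duration = 188,993.4178 / 21,085.0141 = 8.96340 years.
Modified duration = D_Mac / (1 + y) = 8.96340 / 1.042 = 8.60211 years.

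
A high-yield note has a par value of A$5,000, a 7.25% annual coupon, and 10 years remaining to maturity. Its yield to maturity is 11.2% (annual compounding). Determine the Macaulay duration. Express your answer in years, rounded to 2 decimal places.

Periodic yield y = 0.112. Discount each cash flow and weight by its year:
  t   CF        PV=CF/(1+0.112)^t    t·PV
  1       362.50       325.9892       325.9892
  2       362.50       293.1558       586.3115
  3       362.50       263.6293       790.8879
  4       362.50       237.0767       948.3068
  5       362.50       213.1985     1,065.9923
  6       362.50       191.7252     1,150.3514
  7       362.50       172.4148     1,206.9035
  8       362.50       155.0493     1,240.3941
  9       362.50       139.4328     1,254.8951
  10    5,362.50     1,854.8954    18,548.9544
  Σ                  3,846.5669    27,118.9862
Price P = Σ PV = 3,846.5669.
Macaulay duration = Σ(t·PV) / P = 27,118.9862 / 3,846.5669 = 7.05018 years.

7.05 years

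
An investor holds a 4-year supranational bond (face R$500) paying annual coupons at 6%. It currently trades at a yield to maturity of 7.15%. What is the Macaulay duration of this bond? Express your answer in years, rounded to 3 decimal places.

Periodic yield y = 0.0715. Discount each cash flow and weight by its year:
  t   CF        PV=CF/(1+0.0715)^t    t·PV
  1        30.00        27.9981        27.9981
  2        30.00        26.1298        52.2597
  3        30.00        24.3862        73.1587
  4       530.00       402.0751     1,608.3004
  Σ                    480.5893     1,761.7169
Price P = Σ PV = 480.5893.
Macaulay duration = Σ(t·PV) / P = 1,761.7169 / 480.5893 = 3.66574 years.

3.666 years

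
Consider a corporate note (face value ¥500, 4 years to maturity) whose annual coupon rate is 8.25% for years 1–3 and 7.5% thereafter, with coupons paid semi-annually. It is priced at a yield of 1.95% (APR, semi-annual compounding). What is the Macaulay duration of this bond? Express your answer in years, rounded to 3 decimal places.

3.547 years

Periodic yield y = 0.00975. Discount each cash flow and weight by its period:
  t   CF        PV=CF/(1+0.00975)^t    t·PV
  1       20.625        20.4258        20.4258
  2       20.625        20.2286        40.4572
  3       20.625        20.0333        60.0999
  4       20.625        19.8399        79.3594
  5       20.625        19.6483        98.2414
  6       20.625        19.4586       116.7514
  7       18.750        17.5188       122.6316
  8      518.750       480.0066     3,840.0529
  Σ                    617.1599     4,378.0196
Price P = Σ PV = 617.1599.
Macaulay duration = Σ(t·PV) / P = 4,378.0196 / 617.1599 = 7.09382 half-year periods.
In years: 7.09382 / 2 = 3.54691 years.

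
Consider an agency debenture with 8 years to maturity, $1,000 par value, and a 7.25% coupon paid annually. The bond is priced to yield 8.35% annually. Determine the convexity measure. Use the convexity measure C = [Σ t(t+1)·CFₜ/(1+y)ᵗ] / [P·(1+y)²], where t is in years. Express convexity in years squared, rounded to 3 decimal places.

44.105

With y = 0.0835:
  t   CF        PV=CF/(1+0.0835)^t    t·PV        t(t+1)·PV
  1        72.50        66.9128        66.9128         133.8256
  2        72.50        61.7561       123.5123         370.5369
  3        72.50        56.9969       170.9907         683.9628
  4        72.50        52.6044       210.4177       1,052.0887
  5        72.50        48.5505       242.7523       1,456.5141
  6        72.50        44.8089       268.8535       1,881.9748
  7        72.50        41.3557       289.4900       2,315.9204
  8     1,072.50       564.6326     4,517.0611      40,653.5497
  Σ                    937.6180     5,889.9905      48,548.3728
P = 937.6180.
Convexity = Σ t(t+1)·PV / [P·(1+y)²] = 48,548.3728 / (937.6180 × 1.173972) = 44.10531.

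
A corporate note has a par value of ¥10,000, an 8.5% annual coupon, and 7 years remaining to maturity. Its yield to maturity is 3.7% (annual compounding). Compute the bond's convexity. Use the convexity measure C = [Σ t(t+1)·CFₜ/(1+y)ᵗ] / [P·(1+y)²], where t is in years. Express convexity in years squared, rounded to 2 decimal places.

39.70

With y = 0.037:
  t   CF        PV=CF/(1+0.037)^t    t·PV        t(t+1)·PV
  1       850.00       819.6721       819.6721       1,639.3443
  2       850.00       790.4264     1,580.8527       4,742.5581
  3       850.00       762.2241     2,286.6722       9,146.6888
  4       850.00       735.0280     2,940.1121      14,700.5606
  5       850.00       708.8023     3,544.0117      21,264.0703
  6       850.00       683.5124     4,101.0743      28,707.5201
  7    10,850.00     8,413.5338    58,894.7366     471,157.8925
  Σ                 12,913.1991    74,167.1317     551,358.6346
P = 12,913.1991.
Convexity = Σ t(t+1)·PV / [P·(1+y)²] = 551,358.6346 / (12,913.1991 × 1.075369) = 39.70478.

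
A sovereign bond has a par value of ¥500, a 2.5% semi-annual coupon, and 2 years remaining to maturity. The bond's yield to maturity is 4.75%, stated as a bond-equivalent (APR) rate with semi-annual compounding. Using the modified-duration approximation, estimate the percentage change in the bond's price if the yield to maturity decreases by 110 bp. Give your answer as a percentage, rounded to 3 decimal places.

+2.108%

Periodic yield y = 0.02375. Modified duration first:
  t   CF        PV=CF/(1+0.02375)^t    t·PV
  1         6.25         6.1050         6.1050
  2         6.25         5.9634        11.9268
  3         6.25         5.8250        17.4751
  4       506.25       460.8816     1,843.5264
  Σ                    478.7750     1,879.0333
P = 478.7750; D_Mac = 3.92467 half-year periods = 1.96233 yrs; D_mod = 1.96233/(1+0.02375) = 1.91681 yrs.
ΔP/P ≈ -D_mod · Δy = -1.91681 × (-0.011) = +0.021085 = +2.1085%.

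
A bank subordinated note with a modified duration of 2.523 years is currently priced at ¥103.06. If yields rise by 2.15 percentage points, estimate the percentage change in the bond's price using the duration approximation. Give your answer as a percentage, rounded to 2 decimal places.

-5.42%

Duration approximation: ΔP/P ≈ -D_mod · Δy = -2.523 × (+0.0215) = -0.0542445.
As a percentage: -5.42445%.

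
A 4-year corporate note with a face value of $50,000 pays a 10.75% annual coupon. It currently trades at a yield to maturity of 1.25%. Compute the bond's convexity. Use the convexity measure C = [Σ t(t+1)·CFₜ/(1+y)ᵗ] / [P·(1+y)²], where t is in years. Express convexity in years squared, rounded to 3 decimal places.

With y = 0.0125:
  t   CF        PV=CF/(1+0.0125)^t    t·PV        t(t+1)·PV
  1     5,375.00     5,308.6420     5,308.6420      10,617.2840
  2     5,375.00     5,243.1032    10,486.2064      31,458.6191
  3     5,375.00     5,178.3735    15,535.1205      62,140.4822
  4    55,375.00    52,690.6567   210,762.6270   1,053,813.1348
  Σ                 68,420.7754   242,092.5959   1,158,029.5201
P = 68,420.7754.
Convexity = Σ t(t+1)·PV / [P·(1+y)²] = 1,158,029.5201 / (68,420.7754 × 1.025156) = 16.50979.

16.510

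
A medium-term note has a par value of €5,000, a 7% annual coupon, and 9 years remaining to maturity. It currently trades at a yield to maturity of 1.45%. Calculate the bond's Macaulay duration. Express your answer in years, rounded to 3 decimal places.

Periodic yield y = 0.0145. Discount each cash flow and weight by its year:
  t   CF        PV=CF/(1+0.0145)^t    t·PV
  1       350.00       344.9975       344.9975
  2       350.00       340.0666       680.1331
  3       350.00       335.2061     1,005.6182
  4       350.00       330.4151     1,321.6603
  5       350.00       325.6925     1,628.4626
  6       350.00       321.0375     1,926.2249
  7       350.00       316.4490     2,215.1428
  8       350.00       311.9260     2,495.4083
  9     5,350.00     4,699.8643    42,298.7788
  Σ                  7,325.6546    53,916.4266
Price P = Σ PV = 7,325.6546.
Macaulay duration = Σ(t·PV) / P = 53,916.4266 / 7,325.6546 = 7.35995 years.

7.360 years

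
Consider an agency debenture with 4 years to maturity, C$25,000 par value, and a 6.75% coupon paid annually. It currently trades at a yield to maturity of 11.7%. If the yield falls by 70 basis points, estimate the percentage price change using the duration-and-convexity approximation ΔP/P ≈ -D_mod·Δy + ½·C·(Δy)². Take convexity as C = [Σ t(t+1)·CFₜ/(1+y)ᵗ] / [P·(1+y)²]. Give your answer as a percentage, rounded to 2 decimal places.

+2.29%

With y = 0.117:
  t   CF        PV=CF/(1+0.117)^t    t·PV        t(t+1)·PV
  1     1,687.50     1,510.7431     1,510.7431       3,021.4861
  2     1,687.50     1,352.5005     2,705.0010       8,115.0030
  3     1,687.50     1,210.8330     3,632.4991      14,529.9965
  4    26,687.50    17,143.3306    68,573.3223     342,866.6116
  Σ                 21,217.4072    76,421.5655     368,533.0972
P = 21,217.4072; D_Mac = 3.60183 yrs; D_mod = 3.22456 yrs; C = 13.92124.
Duration effect: -3.22456 × (-0.007) = +0.022572
Convexity effect: 0.5 × 13.92124 × (-0.007)² = +0.0003411
ΔP/P ≈ +0.022572 + 0.0003411 = +0.022913 = +2.2913%.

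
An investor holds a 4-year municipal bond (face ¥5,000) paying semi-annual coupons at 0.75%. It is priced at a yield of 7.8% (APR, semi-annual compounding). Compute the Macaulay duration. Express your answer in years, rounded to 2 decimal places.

3.94 years

Periodic yield y = 0.039. Discount each cash flow and weight by its period:
  t   CF        PV=CF/(1+0.039)^t    t·PV
  1        18.75        18.0462        18.0462
  2        18.75        17.3688        34.7376
  3        18.75        16.7169        50.1506
  4        18.75        16.0894        64.3575
  5        18.75        15.4854        77.4272
  6        18.75        14.9042        89.4251
  7        18.75        14.3447       100.4131
  8     5,018.75     3,695.4828    29,563.8622
  Σ                  3,808.4384    29,998.4195
Price P = Σ PV = 3,808.4384.
Macaulay duration = Σ(t·PV) / P = 29,998.4195 / 3,808.4384 = 7.87683 half-year periods.
In years: 7.87683 / 2 = 3.93841 years.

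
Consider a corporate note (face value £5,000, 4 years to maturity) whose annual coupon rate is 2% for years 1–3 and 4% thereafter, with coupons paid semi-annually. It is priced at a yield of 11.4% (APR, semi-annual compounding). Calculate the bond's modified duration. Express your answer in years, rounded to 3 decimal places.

3.623 years

Periodic yield y = 0.057. First find Macaulay duration:
  t   CF        PV=CF/(1+0.057)^t    t·PV
  1        50.00        47.3037        47.3037
  2        50.00        44.7528        89.5056
  3        50.00        42.3394       127.0183
  4        50.00        40.0562       160.2249
  5        50.00        37.8961       189.4807
  6        50.00        35.8526       215.1153
  7       100.00        67.8383       474.8682
  8     5,100.00     3,273.1829    26,185.4634
  Σ                  3,589.2221    27,488.9802
P = 3,589.2221; Macaulay duration = 27,488.9802 / 3,589.2221 = 7.65876 half-year periods = 3.82938 years.
Modified duration = D_Mac / (1 + y) = 3.82938 / 1.057 = 3.62287 years.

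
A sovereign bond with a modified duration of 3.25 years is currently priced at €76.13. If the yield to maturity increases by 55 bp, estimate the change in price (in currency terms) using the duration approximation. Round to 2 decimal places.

-€1.36

Duration approximation: ΔP/P ≈ -D_mod · Δy = -3.25 × (+0.0055) = -0.017875.
ΔP ≈ 76.13 × (-0.017875) = -1.36082375.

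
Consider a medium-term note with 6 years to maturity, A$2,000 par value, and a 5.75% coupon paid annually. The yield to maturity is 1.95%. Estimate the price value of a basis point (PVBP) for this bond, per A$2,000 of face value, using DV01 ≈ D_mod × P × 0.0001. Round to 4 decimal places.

Periodic yield y = 0.0195.
  t   CF        PV=CF/(1+0.0195)^t    t·PV
  1       115.00       112.8004       112.8004
  2       115.00       110.6429       221.2857
  3       115.00       108.5266       325.5798
  4       115.00       106.4508       425.8032
  5       115.00       104.4147       522.0736
  6     2,115.00     1,883.5927    11,301.5560
  Σ                  2,426.4280    12,909.0986
P = 2,426.4280; D_Mac = 5.32021 yrs; D_mod = 5.21845 yrs.
DV01 ≈ 5.21845 × 2,426.4280 × 0.0001 = 1.266219.

A$1.2662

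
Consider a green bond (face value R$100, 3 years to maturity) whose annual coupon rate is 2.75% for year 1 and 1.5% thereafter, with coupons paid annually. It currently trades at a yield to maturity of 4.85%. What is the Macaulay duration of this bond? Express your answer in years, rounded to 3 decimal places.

Periodic yield y = 0.0485. Discount each cash flow and weight by its year:
  t   CF        PV=CF/(1+0.0485)^t    t·PV
  1         2.75         2.6228         2.6228
  2         1.50         1.3644         2.7289
  3       101.50        88.0564       264.1691
  Σ                     92.0436       269.5208
Price P = Σ PV = 92.0436.
Macaulay duration = Σ(t·PV) / P = 269.5208 / 92.0436 = 2.92819 years.

2.928 years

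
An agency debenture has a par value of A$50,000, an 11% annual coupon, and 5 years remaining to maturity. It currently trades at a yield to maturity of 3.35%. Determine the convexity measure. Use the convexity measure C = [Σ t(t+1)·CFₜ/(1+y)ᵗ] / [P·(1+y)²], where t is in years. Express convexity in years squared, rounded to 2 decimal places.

22.38

With y = 0.0335:
  t   CF        PV=CF/(1+0.0335)^t    t·PV        t(t+1)·PV
  1     5,500.00     5,321.7223     5,321.7223      10,643.4446
  2     5,500.00     5,149.2233    10,298.4466      30,895.3399
  3     5,500.00     4,982.3157    14,946.9472      59,787.7889
  4     5,500.00     4,820.8183    19,283.2733      96,416.3666
  5    55,500.00    47,069.6077   235,348.0383   1,412,088.2297
  Σ                 67,343.6874   285,198.4278   1,609,831.1698
P = 67,343.6874.
Convexity = Σ t(t+1)·PV / [P·(1+y)²] = 1,609,831.1698 / (67,343.6874 × 1.068122) = 22.38012.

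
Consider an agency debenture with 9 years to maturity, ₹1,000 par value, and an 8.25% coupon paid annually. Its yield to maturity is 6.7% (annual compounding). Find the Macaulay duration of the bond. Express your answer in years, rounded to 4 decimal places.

Periodic yield y = 0.067. Discount each cash flow and weight by its year:
  t   CF        PV=CF/(1+0.067)^t    t·PV
  1        82.50        77.3196        77.3196
  2        82.50        72.4645       144.9289
  3        82.50        67.9142       203.7426
  4        82.50        63.6497       254.5987
  5        82.50        59.6529       298.2647
  6        82.50        55.9072       335.4430
  7        82.50        52.3966       366.7761
  8        82.50        49.1065       392.8516
  9     1,082.50       603.8765     5,434.8885
  Σ                  1,102.2876     7,508.8139
Price P = Σ PV = 1,102.2876.
Macaulay duration = Σ(t·PV) / P = 7,508.8139 / 1,102.2876 = 6.81203 years.

6.8120 years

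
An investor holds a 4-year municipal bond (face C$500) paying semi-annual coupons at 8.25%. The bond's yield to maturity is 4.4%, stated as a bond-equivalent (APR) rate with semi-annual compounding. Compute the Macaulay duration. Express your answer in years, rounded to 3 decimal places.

3.525 years

Periodic yield y = 0.022. Discount each cash flow and weight by its period:
  t   CF        PV=CF/(1+0.022)^t    t·PV
  1       20.625        20.1810        20.1810
  2       20.625        19.7466        39.4932
  3       20.625        19.3215        57.9646
  4       20.625        18.9056        75.6224
  5       20.625        18.4986        92.4931
  6       20.625        18.1004       108.6025
  7       20.625        17.7108       123.9755
  8      520.625       437.4394     3,499.5148
  Σ                    569.9039     4,017.8471
Price P = Σ PV = 569.9039.
Macaulay duration = Σ(t·PV) / P = 4,017.8471 / 569.9039 = 7.05004 half-year periods.
In years: 7.05004 / 2 = 3.52502 years.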